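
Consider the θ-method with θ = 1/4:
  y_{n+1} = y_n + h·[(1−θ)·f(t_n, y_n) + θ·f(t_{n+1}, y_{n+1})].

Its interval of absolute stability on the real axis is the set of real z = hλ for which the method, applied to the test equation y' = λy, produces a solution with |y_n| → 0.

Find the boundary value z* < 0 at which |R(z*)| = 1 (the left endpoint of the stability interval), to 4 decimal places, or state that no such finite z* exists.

On y'=λy, z=hλ:
  y_{n+1} = y_n + z·[3/4·y_n + 1/4·y_{n+1}] ⇒ (1 − 1/4z)y_{n+1} = (1 + 3/4z)y_n
  ⇒ R(z) = (1 + 3/4z)/(1 − 1/4z).

Find x<0 with |R(x)|<1.
x=-1.77: |R|=0.2270
R=−1: 1+3/4x = −1+1/4x ⇒ -1/2x=2 ⇒ x=2/(-1/2)=-4.0000
Confirm numerically:
  x=-3.413: |R|=0.84163 <1
  x=-3.384: |R|=0.83315 <1
  x=-1.638: |R|=0.16211 <1
  x=-4.516: |R|=1.12118 >1
  x=-4.340: |R|=1.08153 >1
  x=-4.067: |R|=1.01661 >1
Stable set (-4.0000, 0).

left endpoint -4.0000.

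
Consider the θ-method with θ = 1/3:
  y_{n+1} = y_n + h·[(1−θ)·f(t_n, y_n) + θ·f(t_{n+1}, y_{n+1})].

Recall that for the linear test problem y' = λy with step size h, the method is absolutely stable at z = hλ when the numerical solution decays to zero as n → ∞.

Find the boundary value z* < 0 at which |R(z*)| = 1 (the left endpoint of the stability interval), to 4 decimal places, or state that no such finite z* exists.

left endpoint -6.0000.

Set f=λy, z=hλ:
  y_{n+1} = y_n + z·[2/3·y_n + 1/3·y_{n+1}] ⇒ (1 − 1/3z)y_{n+1} = (1 + 2/3z)y_n
  R(z) = (1 + 2/3z)/(1 − 1/3z).

Boundary: |R(x)|=1, x<0.
x=-1.34: |R|=0.0737
R=−1: 1+2/3x = −1+1/3x ⇒ -1/3x=2 ⇒ x=2/(-1/3)=-6.0000
Confirm numerically:
  x=-5.730: |R|=0.96907 <1
  x=-4.989: |R|=0.87345 <1
  x=-3.142: |R|=0.53468 <1
  x=-2.693: |R|=0.41911 <1
  x=-6.248: |R|=1.02682 >1
  x=-6.239: |R|=1.02587 >1
  x=-6.071: |R|=1.00783 >1
So |R|<1 on (-6.0000, 0).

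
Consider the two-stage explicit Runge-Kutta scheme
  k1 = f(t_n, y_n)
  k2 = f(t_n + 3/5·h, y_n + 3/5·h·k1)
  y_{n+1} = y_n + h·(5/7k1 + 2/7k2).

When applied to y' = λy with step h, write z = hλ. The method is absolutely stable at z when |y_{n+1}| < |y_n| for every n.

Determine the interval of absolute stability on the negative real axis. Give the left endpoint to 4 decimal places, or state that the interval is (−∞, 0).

Test eqn y'=λy, z=hλ:
  k1=λy_n ⇒ h·k1=z·y_n;  k2=λ(1+3/5z)y_n ⇒ h·k2=z(1+3/5z)y_n
  y_{n+1}/y_n = 1 + 5/7z + 2/7z(1+3/5z) = 1 + z + 6/35z²
  ⇒ R(z) = 1 + z + 6/35z².

Solve |R(x)|<1 on ℝ⁻.
x=-1.32: |R|=0.0213
R=1: x+6/35x²=0 ⇒ x=−35/6=-5.8333; min R=1−1/(4·6/35)=-0.4583>−1
Confirm numerically:
  x=-3.743: |R|=0.34128 <1
  x=-3.529: |R|=0.39406 <1
  x=-2.595: |R|=0.44060 <1
  x=-6.425: |R|=1.65168 >1
  x=-6.322: |R|=1.52960 >1
  x=-6.214: |R|=1.40551 >1
Stable set (-5.8333, 0).

z∈(-5.8333,0).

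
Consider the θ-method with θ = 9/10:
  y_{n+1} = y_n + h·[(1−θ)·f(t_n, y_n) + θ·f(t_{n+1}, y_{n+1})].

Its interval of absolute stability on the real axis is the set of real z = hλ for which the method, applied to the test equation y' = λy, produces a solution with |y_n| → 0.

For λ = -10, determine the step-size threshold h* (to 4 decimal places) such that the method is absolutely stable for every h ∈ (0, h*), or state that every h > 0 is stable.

Set f=λy, z=hλ:
  y_{n+1} = y_n + z·[1/10·y_n + 9/10·y_{n+1}] ⇒ (1 − 9/10z)y_{n+1} = (1 + 1/10z)y_n
  so R(z) = (1 + 1/10z)/(1 − 9/10z).

Find x<0 with |R(x)|<1.
x=-0.53: |R|=0.6412
x=-2: |R|=0.2857
x=-10: |R|=0.0000
x=-100: |R|=0.0989
θ=9/10≥1/2 ⇒ |1+1/10x|<|1−9/10x| ∀x<0 ⇒ interval (−∞,0).

interval (−∞, 0). Any h>0 works for λ=-10.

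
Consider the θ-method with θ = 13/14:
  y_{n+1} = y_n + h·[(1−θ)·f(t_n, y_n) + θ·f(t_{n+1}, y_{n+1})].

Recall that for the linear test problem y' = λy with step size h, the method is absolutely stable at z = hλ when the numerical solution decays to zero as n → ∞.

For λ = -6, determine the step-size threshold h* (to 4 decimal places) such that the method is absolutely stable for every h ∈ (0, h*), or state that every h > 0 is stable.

(−∞, 0) — no finite endpoint. Any h>0 works for λ=-6.

With y'=λy (z=hλ):
  y_{n+1} = y_n + z·[1/14·y_n + 13/14·y_{n+1}] ⇒ (1 − 13/14z)y_{n+1} = (1 + 1/14z)y_n
  so R(z) = (1 + 1/14z)/(1 − 13/14z).

Find x<0 with |R(x)|<1.
x=-0.86: |R|=0.5218
x=-2: |R|=0.3000
x=-10: |R|=0.0278
x=-100: |R|=0.0654
θ=13/14≥1/2 ⇒ |1+1/14x|<|1−13/14x| ∀x<0 ⇒ stable on all of ℝ⁻.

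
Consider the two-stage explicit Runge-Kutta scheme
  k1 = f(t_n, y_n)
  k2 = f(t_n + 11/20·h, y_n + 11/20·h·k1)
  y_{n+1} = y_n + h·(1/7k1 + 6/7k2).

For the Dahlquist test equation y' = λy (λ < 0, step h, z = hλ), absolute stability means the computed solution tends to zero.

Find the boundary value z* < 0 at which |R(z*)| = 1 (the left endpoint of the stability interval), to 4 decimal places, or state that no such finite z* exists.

z* = -2.1212.

With y'=λy (z=hλ):
  k1=λy_n ⇒ h·k1=z·y_n;  k2=λ(1+11/20z)y_n ⇒ h·k2=z(1+11/20z)y_n
  y_{n+1}/y_n = 1 + 1/7z + 6/7z(1+11/20z) = 1 + z + 33/70z²
  ⇒ R(z) = 1 + z + 33/70z².

Need |R(x)|<1, x<0.
x=-0.54: |R|=0.5975
R=1: x+33/70x²=0 ⇒ x=−70/33=-2.1212; min R=1−1/(4·33/70)=0.4697>−1
Confirm numerically:
  x=-1.883: |R|=0.78854 <1
  x=-1.537: |R|=0.57669 <1
  x=-1.408: |R|=0.52659 <1
  x=-1.102: |R|=0.47050 <1
  x=-2.424: |R|=1.34601 >1
  x=-2.193: |R|=1.07422 >1
Interval (-2.1212, 0).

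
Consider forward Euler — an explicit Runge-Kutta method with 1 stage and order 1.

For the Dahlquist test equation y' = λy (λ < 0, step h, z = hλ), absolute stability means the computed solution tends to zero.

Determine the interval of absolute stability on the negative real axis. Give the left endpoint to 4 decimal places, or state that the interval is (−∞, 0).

z∈(-2.0000,0).

Test eqn y'=λy, z=hλ:
  order 1, 1-stage ⇒ R(z)=1+z
  (e.g. R(-1.29)=-0.29000, |R|=0.29000)

Find x<0 with |R(x)|<1.
x=-1.29: |R|=0.2900
|R(-2.26)|=1.2600 |R(-1.25)|=0.2500 |R(-1.09)|=0.0900
Bisect:
  x_lo=-2.5917 |R|=1.5917  x_hi=-0.2158 |R|=0.7842
  mid=-1.40374 |R|=0.40374 →hi
  mid=-1.99774 |R|=0.99774 →hi
  mid=-2.29473 |R|=1.29473 →lo
  mid=-2.14623 |R|=1.14623 →lo
  mid=-2.07199 |R|=1.07199 →lo
  mid=-2.03486 |R|=1.03486 →lo
  mid=-2.01630 |R|=1.01630 →lo
  mid=-2.00702 |R|=1.00702 →lo
  mid=-2.00238 |R|=1.00238 →lo
  mid=-2.00006 |R|=1.00006 →lo
  ...
  [-2.00006,-1.99991] ⇒ x*=-2.0000
So |R|<1 on (-2.0000, 0).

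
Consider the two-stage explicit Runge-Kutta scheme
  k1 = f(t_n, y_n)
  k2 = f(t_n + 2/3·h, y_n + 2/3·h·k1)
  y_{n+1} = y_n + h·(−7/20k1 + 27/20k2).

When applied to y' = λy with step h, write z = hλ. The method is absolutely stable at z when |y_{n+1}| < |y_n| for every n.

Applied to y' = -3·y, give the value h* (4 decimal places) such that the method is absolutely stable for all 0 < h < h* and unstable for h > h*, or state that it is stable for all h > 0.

(-1.1111,0); λ=-3 ⇒ h* = (10/9)/3 = 0.3704.

Test eqn y'=λy, z=hλ:
  k1=λy_n ⇒ h·k1=z·y_n;  k2=λ(1+2/3z)y_n ⇒ h·k2=z(1+2/3z)y_n
  y_{n+1}/y_n = 1 − 7/20z + 27/20z(1+2/3z) = 1 + z + 9/10z²
  so R(z) = 1 + z + 9/10z².

Need |R(x)|<1, x<0.
x=-0.39: |R|=0.7469
R=1: x+9/10x²=0 ⇒ x=−10/9=-1.1111; min R=1−1/(4·9/10)=0.7222>−1
Confirm numerically:
  x=-0.914: |R|=0.83786 <1
  x=-0.758: |R|=0.75911 <1
  x=-0.521: |R|=0.72330 <1
  x=-1.467: |R|=1.46988 >1
  x=-1.311: |R|=1.23585 >1
Stable set (-1.1111, 0).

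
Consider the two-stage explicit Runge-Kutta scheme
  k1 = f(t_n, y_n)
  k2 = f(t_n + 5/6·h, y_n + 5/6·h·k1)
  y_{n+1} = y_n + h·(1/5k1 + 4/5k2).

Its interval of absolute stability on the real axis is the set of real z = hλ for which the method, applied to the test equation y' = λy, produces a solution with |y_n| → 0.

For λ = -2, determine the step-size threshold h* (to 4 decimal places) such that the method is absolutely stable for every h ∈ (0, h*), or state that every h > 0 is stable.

(-1.5000,0); λ=-2 ⇒ h* = (3/2)/2 = 0.7500.

Set f=λy, z=hλ:
  k1=λy_n ⇒ h·k1=z·y_n;  k2=λ(1+5/6z)y_n ⇒ h·k2=z(1+5/6z)y_n
  y_{n+1}/y_n = 1 + 1/5z + 4/5z(1+5/6z) = 1 + z + 2/3z²
  R(z) = 1 + z + 2/3z².

Boundary: |R(x)|=1, x<0.
x=-0.31: |R|=0.7541
R=1: x+2/3x²=0 ⇒ x=−3/2=-1.5000; min R=1−1/(4·2/3)=0.6250>−1
Confirm numerically:
  x=-1.327: |R|=0.84695 <1
  x=-0.992: |R|=0.66404 <1
  x=-0.649: |R|=0.63180 <1
  x=-2.063: |R|=1.77431 >1
  x=-1.998: |R|=1.66334 >1
  x=-1.774: |R|=1.32405 >1
So |R|<1 on (-1.5000, 0).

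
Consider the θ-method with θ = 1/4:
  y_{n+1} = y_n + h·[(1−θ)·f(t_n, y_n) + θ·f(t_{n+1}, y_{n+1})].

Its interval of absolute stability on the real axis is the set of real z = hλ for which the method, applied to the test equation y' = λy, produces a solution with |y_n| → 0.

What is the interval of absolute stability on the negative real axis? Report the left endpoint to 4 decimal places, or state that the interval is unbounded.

z∈(-4.0000,0).

On y'=λy, z=hλ:
  y_{n+1} = y_n + z·[3/4·y_n + 1/4·y_{n+1}] ⇒ (1 − 1/4z)y_{n+1} = (1 + 3/4z)y_n
  R(z) = (1 + 3/4z)/(1 − 1/4z).

Need |R(x)|<1, x<0.
x=-0.47: |R|=0.5794
R=−1: 1+3/4x = −1+1/4x ⇒ -1/2x=2 ⇒ x=2/(-1/2)=-4.0000
Confirm numerically:
  x=-3.814: |R|=0.95239 <1
  x=-2.649: |R|=0.59362 <1
  x=-2.338: |R|=0.47554 <1
  x=-4.587: |R|=1.13672 >1
  x=-4.375: |R|=1.08955 >1
  x=-4.355: |R|=1.08498 >1
Interval (-4.0000, 0).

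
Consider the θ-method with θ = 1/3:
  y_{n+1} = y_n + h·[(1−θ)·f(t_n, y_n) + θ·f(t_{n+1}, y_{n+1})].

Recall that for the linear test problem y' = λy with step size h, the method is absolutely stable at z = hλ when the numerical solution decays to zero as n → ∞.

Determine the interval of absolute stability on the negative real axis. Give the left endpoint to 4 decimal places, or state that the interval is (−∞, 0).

(-6.0000, 0).

Set f=λy, z=hλ:
  y_{n+1} = y_n + z·[2/3·y_n + 1/3·y_{n+1}] ⇒ (1 − 1/3z)y_{n+1} = (1 + 2/3z)y_n
  Hence R(z) = (1 + 2/3z)/(1 − 1/3z).

Solve |R(x)|<1 on ℝ⁻.
x=-0.69: |R|=0.4390
R=−1: 1+2/3x = −1+1/3x ⇒ -1/3x=2 ⇒ x=2/(-1/3)=-6.0000
Confirm numerically:
  x=-5.733: |R|=0.96943 <1
  x=-3.589: |R|=0.63409 <1
  x=-2.674: |R|=0.41382 <1
  x=-6.347: |R|=1.03712 >1
  x=-6.192: |R|=1.02089 >1
So |R|<1 on (-6.0000, 0).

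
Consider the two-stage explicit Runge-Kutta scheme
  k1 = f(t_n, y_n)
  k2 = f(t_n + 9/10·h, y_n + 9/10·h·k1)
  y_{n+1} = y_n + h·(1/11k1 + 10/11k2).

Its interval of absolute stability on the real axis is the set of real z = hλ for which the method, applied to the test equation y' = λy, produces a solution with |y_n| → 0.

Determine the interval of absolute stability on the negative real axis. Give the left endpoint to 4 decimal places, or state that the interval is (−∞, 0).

(-1.2222, 0).

With y'=λy (z=hλ):
  k1=λy_n ⇒ h·k1=z·y_n;  k2=λ(1+9/10z)y_n ⇒ h·k2=z(1+9/10z)y_n
  y_{n+1}/y_n = 1 + 1/11z + 10/11z(1+9/10z) = 1 + z + 9/11z²
  ⇒ R(z) = 1 + z + 9/11z².

Find x<0 with |R(x)|<1.
x=-0.55: |R|=0.6975
R=1: x+9/11x²=0 ⇒ x=−11/9=-1.2222; min R=1−1/(4·9/11)=0.6944>−1
Confirm numerically:
  x=-0.916: |R|=0.77050 <1
  x=-0.569: |R|=0.69590 <1
  x=-0.549: |R|=0.69760 <1
  x=-1.713: |R|=1.68785 >1
  x=-1.587: |R|=1.47365 >1
  x=-1.275: |R|=1.05506 >1
Stable set (-1.2222, 0).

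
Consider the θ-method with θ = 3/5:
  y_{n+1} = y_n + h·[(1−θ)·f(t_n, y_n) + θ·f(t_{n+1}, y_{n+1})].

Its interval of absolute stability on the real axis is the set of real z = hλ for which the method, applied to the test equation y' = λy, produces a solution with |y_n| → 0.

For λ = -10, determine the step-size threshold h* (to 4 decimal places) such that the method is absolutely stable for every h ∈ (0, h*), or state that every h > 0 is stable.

On y'=λy, z=hλ:
  y_{n+1} = y_n + z·[2/5·y_n + 3/5·y_{n+1}] ⇒ (1 − 3/5z)y_{n+1} = (1 + 2/5z)y_n
  R(z) = (1 + 2/5z)/(1 − 3/5z).

Boundary: |R(x)|=1, x<0.
x=-1.2: |R|=0.3023
x=-2: |R|=0.0909
x=-10: |R|=0.4286
x=-100: |R|=0.6393
θ=3/5≥1/2 ⇒ |1+2/5x|<|1−3/5x| ∀x<0 ⇒ stable on all of ℝ⁻.

(−∞, 0) — no finite endpoint. Any h>0 works for λ=-10.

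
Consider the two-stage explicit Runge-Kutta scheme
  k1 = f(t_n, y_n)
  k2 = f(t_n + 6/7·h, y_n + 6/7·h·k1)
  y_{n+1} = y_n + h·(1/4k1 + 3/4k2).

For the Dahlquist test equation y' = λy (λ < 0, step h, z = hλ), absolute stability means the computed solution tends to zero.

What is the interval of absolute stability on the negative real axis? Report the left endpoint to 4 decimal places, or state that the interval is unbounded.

Test eqn y'=λy, z=hλ:
  k1=λy_n ⇒ h·k1=z·y_n;  k2=λ(1+6/7z)y_n ⇒ h·k2=z(1+6/7z)y_n
  y_{n+1}/y_n = 1 + 1/4z + 3/4z(1+6/7z) = 1 + z + 9/14z²
  Hence R(z) = 1 + z + 9/14z².

Solve |R(x)|<1 on ℝ⁻.
x=-1.14: |R|=0.6955
R=1: x+9/14x²=0 ⇒ x=−14/9=-1.5556; min R=1−1/(4·9/14)=0.6111>−1
Confirm numerically:
  x=-1.426: |R|=0.88123 <1
  x=-1.180: |R|=0.71511 <1
  x=-0.856: |R|=0.61504 <1
  x=-2.099: |R|=1.73330 >1
  x=-1.837: |R|=1.33237 >1
  x=-1.815: |R|=1.30272 >1
Stable set (-1.5556, 0).

(-1.5556, 0).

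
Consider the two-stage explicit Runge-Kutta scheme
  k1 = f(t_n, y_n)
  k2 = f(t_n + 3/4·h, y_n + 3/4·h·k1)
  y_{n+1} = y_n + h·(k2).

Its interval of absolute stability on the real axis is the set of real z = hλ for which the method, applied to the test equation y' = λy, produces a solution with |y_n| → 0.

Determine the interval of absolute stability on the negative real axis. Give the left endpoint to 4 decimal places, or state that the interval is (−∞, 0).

On y'=λy, z=hλ:
  k1=λy_n ⇒ h·k1=z·y_n;  k2=λ(1+3/4z)y_n ⇒ h·k2=z(1+3/4z)y_n
  y_{n+1}/y_n = 1 + z(1+3/4z) = 1 + z + 3/4z²
  ⇒ R(z) = 1 + z + 3/4z².

Boundary: |R(x)|=1, x<0.
x=-1.42: |R|=1.0923
R=1: x+3/4x²=0 ⇒ x=−4/3=-1.3333; min R=1−1/(4·3/4)=0.6667>−1
Confirm numerically:
  x=-1.282: |R|=0.95064 <1
  x=-1.102: |R|=0.80880 <1
  x=-0.840: |R|=0.68920 <1
  x=-1.779: |R|=1.59463 >1
  x=-1.696: |R|=1.46131 >1
Stable set (-1.3333, 0).

z∈(-1.3333,0).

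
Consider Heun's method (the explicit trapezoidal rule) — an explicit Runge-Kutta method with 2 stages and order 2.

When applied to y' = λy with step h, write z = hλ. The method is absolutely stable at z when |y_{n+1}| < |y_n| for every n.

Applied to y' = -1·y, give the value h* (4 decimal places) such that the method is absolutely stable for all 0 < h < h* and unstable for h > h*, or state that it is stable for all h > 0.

(-2.0000,0); λ=-1 ⇒ h* = 2.0000.

Set f=λy, z=hλ:
  order 2, 2-stage ⇒ R(z)=1+z+z^2/2
  (e.g. R(-1.44)=0.59680, |R|=0.59680)

Need |R(x)|<1, x<0.
x=-1.44: |R|=0.5968
|R(-1.47)|=0.6104 |R(-1.42)|=0.5882 |R(-1.4)|=0.5800
Bisect:
  x_lo=-2.3733 |R|=1.4429  x_hi=-0.1802 |R|=0.8360
  mid=-1.27674 |R|=0.53829 →hi
  mid=-1.82500 |R|=0.84031 →hi
  mid=-2.09912 |R|=1.10404 →lo
  mid=-1.96206 |R|=0.96278 →hi
  mid=-2.03059 |R|=1.03106 →lo
  mid=-1.99633 |R|=0.99633 →hi
  mid=-2.01346 |R|=1.01355 →lo
  mid=-2.00489 |R|=1.00490 →lo
  mid=-2.00061 |R|=1.00061 →lo
  ...
  [-2.00007,-1.99994] ⇒ x*=-2.0000
Interval (-2.0000, 0).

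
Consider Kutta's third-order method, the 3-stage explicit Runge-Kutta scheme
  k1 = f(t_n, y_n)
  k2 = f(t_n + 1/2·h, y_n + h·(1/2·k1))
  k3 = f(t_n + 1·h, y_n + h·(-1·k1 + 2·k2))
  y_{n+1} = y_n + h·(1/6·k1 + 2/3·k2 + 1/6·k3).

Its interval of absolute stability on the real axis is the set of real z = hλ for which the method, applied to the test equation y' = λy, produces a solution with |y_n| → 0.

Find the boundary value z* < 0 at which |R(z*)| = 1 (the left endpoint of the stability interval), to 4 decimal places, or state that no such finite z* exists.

On y'=λy, z=hλ:
  order 3, 3-stage ⇒ R(z)=1+z+z^2/2+z^3/6
  (e.g. R(-0.45)=0.63606, |R|=0.63606)

Solve |R(x)|<1 on ℝ⁻.
x=-0.45: |R|=0.6361
|R(-2.49)|=0.9630 |R(-2.41)|=0.8389 |R(-2.15)|=0.4951
Bisect:
  x_lo=-3.0848 |R|=2.2194  x_hi=-0.1749 |R|=0.8395
  mid=-1.62990 |R|=0.02327 →hi
  mid=-2.35737 |R|=0.76217 →hi
  mid=-2.72111 |R|=1.37694 →lo
  mid=-2.53924 |R|=1.04410 →lo
  mid=-2.44831 |R|=0.89715 →hi
  mid=-2.49377 |R|=0.96908 →hi
  mid=-2.51651 |R|=1.00620 →lo
  ...
  [-2.51278,-2.51260] ⇒ x*=-2.5127
So |R|<1 on (-2.5127, 0).

z* = -2.5127.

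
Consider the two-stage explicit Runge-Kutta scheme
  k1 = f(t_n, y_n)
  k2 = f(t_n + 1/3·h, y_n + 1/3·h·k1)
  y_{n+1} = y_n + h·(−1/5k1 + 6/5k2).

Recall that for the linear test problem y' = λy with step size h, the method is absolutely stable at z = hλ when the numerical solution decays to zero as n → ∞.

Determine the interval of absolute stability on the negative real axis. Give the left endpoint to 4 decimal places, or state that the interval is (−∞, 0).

On y'=λy, z=hλ:
  k1=λy_n ⇒ h·k1=z·y_n;  k2=λ(1+1/3z)y_n ⇒ h·k2=z(1+1/3z)y_n
  y_{n+1}/y_n = 1 − 1/5z + 6/5z(1+1/3z) = 1 + z + 2/5z²
  ⇒ R(z) = 1 + z + 2/5z².

Find x<0 with |R(x)|<1.
x=-0.79: |R|=0.4596
R=1: x+2/5x²=0 ⇒ x=−5/2=-2.5000; min R=1−1/(4·2/5)=0.3750>−1
Confirm numerically:
  x=-2.027: |R|=0.61649 <1
  x=-1.816: |R|=0.50314 <1
  x=-1.638: |R|=0.43522 <1
  x=-1.222: |R|=0.37531 <1
  x=-2.986: |R|=1.58048 >1
  x=-2.704: |R|=1.22065 >1
  x=-2.624: |R|=1.13015 >1
Interval (-2.5000, 0).

z∈(-2.5000,0).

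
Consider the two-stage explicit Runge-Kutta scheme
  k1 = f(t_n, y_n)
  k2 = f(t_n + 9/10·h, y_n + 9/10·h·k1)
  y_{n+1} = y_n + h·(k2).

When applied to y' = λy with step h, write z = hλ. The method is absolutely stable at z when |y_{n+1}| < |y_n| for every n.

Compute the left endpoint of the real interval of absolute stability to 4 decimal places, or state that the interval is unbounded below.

left endpoint -1.1111.

On y'=λy, z=hλ:
  k1=λy_n ⇒ h·k1=z·y_n;  k2=λ(1+9/10z)y_n ⇒ h·k2=z(1+9/10z)y_n
  y_{n+1}/y_n = 1 + z(1+9/10z) = 1 + z + 9/10z²
  Hence R(z) = 1 + z + 9/10z².

Solve |R(x)|<1 on ℝ⁻.
x=-1.25: |R|=1.1562
R=1: x+9/10x²=0 ⇒ x=−10/9=-1.1111; min R=1−1/(4·9/10)=0.7222>−1
Confirm numerically:
  x=-1.016: |R|=0.91303 <1
  x=-0.998: |R|=0.89840 <1
  x=-0.516: |R|=0.72363 <1
  x=-0.462: |R|=0.73010 <1
  x=-1.563: |R|=1.63567 >1
  x=-1.157: |R|=1.04778 >1
Stable set (-1.1111, 0).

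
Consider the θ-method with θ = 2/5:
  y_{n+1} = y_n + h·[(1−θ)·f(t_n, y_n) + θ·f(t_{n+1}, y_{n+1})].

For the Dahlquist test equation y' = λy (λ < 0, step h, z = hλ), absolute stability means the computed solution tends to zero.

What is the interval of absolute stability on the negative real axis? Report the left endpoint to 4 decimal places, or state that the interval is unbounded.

z∈(-10.0000,0).

With y'=λy (z=hλ):
  y_{n+1} = y_n + z·[3/5·y_n + 2/5·y_{n+1}] ⇒ (1 − 2/5z)y_{n+1} = (1 + 3/5z)y_n
  so R(z) = (1 + 3/5z)/(1 − 2/5z).

Find x<0 with |R(x)|<1.
x=-0.52: |R|=0.5695
R=−1: 1+3/5x = −1+2/5x ⇒ -1/5x=2 ⇒ x=2/(-1/5)=-10.0000
Confirm numerically:
  x=-9.788: |R|=0.99137 <1
  x=-9.028: |R|=0.95784 <1
  x=-4.608: |R|=0.62071 <1
  x=-10.574: |R|=1.02195 >1
  x=-10.054: |R|=1.00215 >1
Interval (-10.0000, 0).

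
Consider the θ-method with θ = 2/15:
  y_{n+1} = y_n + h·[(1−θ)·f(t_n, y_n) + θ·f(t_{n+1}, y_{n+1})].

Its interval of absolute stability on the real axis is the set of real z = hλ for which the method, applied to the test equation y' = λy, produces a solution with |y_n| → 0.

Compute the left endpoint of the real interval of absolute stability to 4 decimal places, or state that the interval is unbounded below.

z* = -2.7273.

Test eqn y'=λy, z=hλ:
  y_{n+1} = y_n + z·[13/15·y_n + 2/15·y_{n+1}] ⇒ (1 − 2/15z)y_{n+1} = (1 + 13/15z)y_n
  so R(z) = (1 + 13/15z)/(1 − 2/15z).

Boundary: |R(x)|=1, x<0.
x=-0.87: |R|=0.2204
R=−1: 1+13/15x = −1+2/15x ⇒ -11/15x=2 ⇒ x=2/(-11/15)=-2.7273
Confirm numerically:
  x=-2.682: |R|=0.97555 <1
  x=-2.631: |R|=0.94773 <1
  x=-2.117: |R|=0.65098 <1
  x=-3.117: |R|=1.20189 >1
  x=-2.947: |R|=1.11568 >1
  x=-2.840: |R|=1.05996 >1
Interval (-2.7273, 0).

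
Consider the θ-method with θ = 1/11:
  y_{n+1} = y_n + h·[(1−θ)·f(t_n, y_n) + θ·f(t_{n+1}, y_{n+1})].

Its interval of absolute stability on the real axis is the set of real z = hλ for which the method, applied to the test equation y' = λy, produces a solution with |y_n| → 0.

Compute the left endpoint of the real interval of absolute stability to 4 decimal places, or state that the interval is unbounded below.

With y'=λy (z=hλ):
  y_{n+1} = y_n + z·[10/11·y_n + 1/11·y_{n+1}] ⇒ (1 − 1/11z)y_{n+1} = (1 + 10/11z)y_n
  R(z) = (1 + 10/11z)/(1 − 1/11z).

Find x<0 with |R(x)|<1.
x=-0.33: |R|=0.6796
R=−1: 1+10/11x = −1+1/11x ⇒ -9/11x=2 ⇒ x=2/(-9/11)=-2.4444
Confirm numerically:
  x=-1.645: |R|=0.43100 <1
  x=-1.468: |R|=0.29516 <1
  x=-1.247: |R|=0.12003 <1
  x=-3.016: |R|=1.36701 >1
  x=-2.761: |R|=1.20703 >1
  x=-2.526: |R|=1.05427 >1
So |R|<1 on (-2.4444, 0).

left endpoint -2.4444.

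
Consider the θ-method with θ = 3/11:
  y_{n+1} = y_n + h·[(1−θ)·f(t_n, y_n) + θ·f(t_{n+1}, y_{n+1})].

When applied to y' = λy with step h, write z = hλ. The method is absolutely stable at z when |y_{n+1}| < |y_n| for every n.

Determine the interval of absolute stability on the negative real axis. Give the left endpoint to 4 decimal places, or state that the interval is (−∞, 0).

On y'=λy, z=hλ:
  y_{n+1} = y_n + z·[8/11·y_n + 3/11·y_{n+1}] ⇒ (1 − 3/11z)y_{n+1} = (1 + 8/11z)y_n
  Hence R(z) = (1 + 8/11z)/(1 − 3/11z).

Need |R(x)|<1, x<0.
x=-0.82: |R|=0.3299
R=−1: 1+8/11x = −1+3/11x ⇒ -5/11x=2 ⇒ x=2/(-5/11)=-4.4000
Confirm numerically:
  x=-3.287: |R|=0.73323 <1
  x=-3.176: |R|=0.70187 <1
  x=-2.827: |R|=0.59627 <1
  x=-2.377: |R|=0.44212 <1
  x=-4.674: |R|=1.05475 >1
  x=-4.629: |R|=1.04601 >1
So |R|<1 on (-4.4000, 0).

(-4.4000, 0).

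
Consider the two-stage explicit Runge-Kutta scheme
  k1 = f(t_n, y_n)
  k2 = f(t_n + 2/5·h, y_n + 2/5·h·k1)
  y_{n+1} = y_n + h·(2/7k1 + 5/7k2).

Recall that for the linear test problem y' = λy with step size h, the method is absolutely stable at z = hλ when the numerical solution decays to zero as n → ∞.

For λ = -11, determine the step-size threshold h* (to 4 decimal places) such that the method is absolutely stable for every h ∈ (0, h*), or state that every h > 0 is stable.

(-3.5000,0); λ=-11 ⇒ h* = (7/2)/11 = 0.3182.

On y'=λy, z=hλ:
  k1=λy_n ⇒ h·k1=z·y_n;  k2=λ(1+2/5z)y_n ⇒ h·k2=z(1+2/5z)y_n
  y_{n+1}/y_n = 1 + 2/7z + 5/7z(1+2/5z) = 1 + z + 2/7z²
  so R(z) = 1 + z + 2/7z².

Find x<0 with |R(x)|<1.
x=-1.6: |R|=0.1314
R=1: x+2/7x²=0 ⇒ x=−7/2=-3.5000; min R=1−1/(4·2/7)=0.1250>−1
Confirm numerically:
  x=-3.100: |R|=0.64571 <1
  x=-2.084: |R|=0.15687 <1
  x=-2.052: |R|=0.15106 <1
  x=-3.951: |R|=1.50911 >1
  x=-3.712: |R|=1.22484 >1
  x=-3.562: |R|=1.06310 >1
So |R|<1 on (-3.5000, 0).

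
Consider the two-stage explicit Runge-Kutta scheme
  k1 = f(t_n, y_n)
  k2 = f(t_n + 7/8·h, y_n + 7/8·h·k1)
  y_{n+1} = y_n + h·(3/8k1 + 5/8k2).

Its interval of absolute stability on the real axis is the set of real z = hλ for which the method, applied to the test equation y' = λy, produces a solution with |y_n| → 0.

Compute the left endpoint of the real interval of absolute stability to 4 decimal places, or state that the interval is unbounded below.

z* = -1.8286.

With y'=λy (z=hλ):
  k1=λy_n ⇒ h·k1=z·y_n;  k2=λ(1+7/8z)y_n ⇒ h·k2=z(1+7/8z)y_n
  y_{n+1}/y_n = 1 + 3/8z + 5/8z(1+7/8z) = 1 + z + 35/64z²
  R(z) = 1 + z + 35/64z².

Solve |R(x)|<1 on ℝ⁻.
x=-1.65: |R|=0.8389
R=1: x+35/64x²=0 ⇒ x=−64/35=-1.8286; min R=1−1/(4·35/64)=0.5429>−1
Confirm numerically:
  x=-1.451: |R|=0.70039 <1
  x=-1.287: |R|=0.61883 <1
  x=-0.811: |R|=0.54869 <1
  x=-2.270: |R|=1.54799 >1
  x=-1.958: |R|=1.13859 >1
So |R|<1 on (-1.8286, 0).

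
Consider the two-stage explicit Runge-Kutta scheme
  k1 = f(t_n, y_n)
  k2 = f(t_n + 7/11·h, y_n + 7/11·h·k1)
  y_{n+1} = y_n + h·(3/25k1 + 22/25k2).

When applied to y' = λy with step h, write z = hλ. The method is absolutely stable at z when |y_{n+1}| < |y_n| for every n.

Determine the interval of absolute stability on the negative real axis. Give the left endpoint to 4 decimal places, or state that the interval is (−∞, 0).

On y'=λy, z=hλ:
  k1=λy_n ⇒ h·k1=z·y_n;  k2=λ(1+7/11z)y_n ⇒ h·k2=z(1+7/11z)y_n
  y_{n+1}/y_n = 1 + 3/25z + 22/25z(1+7/11z) = 1 + z + 14/25z²
  ⇒ R(z) = 1 + z + 14/25z².

Boundary: |R(x)|=1, x<0.
x=-0.62: |R|=0.5953
R=1: x+14/25x²=0 ⇒ x=−25/14=-1.7857; min R=1−1/(4·14/25)=0.5536>−1
Confirm numerically:
  x=-1.470: |R|=0.74010 <1
  x=-1.248: |R|=0.62420 <1
  x=-0.839: |R|=0.55520 <1
  x=-2.356: |R|=1.75241 >1
  x=-2.216: |R|=1.53397 >1
So |R|<1 on (-1.7857, 0).

(-1.7857, 0).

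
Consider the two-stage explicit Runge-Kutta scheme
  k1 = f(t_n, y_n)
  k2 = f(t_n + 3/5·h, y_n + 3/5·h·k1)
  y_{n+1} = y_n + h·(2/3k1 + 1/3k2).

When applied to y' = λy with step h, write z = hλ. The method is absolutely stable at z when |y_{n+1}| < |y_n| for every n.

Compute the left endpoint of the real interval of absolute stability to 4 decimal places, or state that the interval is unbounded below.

On y'=λy, z=hλ:
  k1=λy_n ⇒ h·k1=z·y_n;  k2=λ(1+3/5z)y_n ⇒ h·k2=z(1+3/5z)y_n
  y_{n+1}/y_n = 1 + 2/3z + 1/3z(1+3/5z) = 1 + z + 1/5z²
  Hence R(z) = 1 + z + 1/5z².

Solve |R(x)|<1 on ℝ⁻.
x=-0.96: |R|=0.2243
R=1: x+1/5x²=0 ⇒ x=−5=-5.0000; min R=1−1/(4·1/5)=-0.2500>−1
Confirm numerically:
  x=-4.278: |R|=0.38226 <1
  x=-3.621: |R|=0.00133 <1
  x=-3.410: |R|=0.08438 <1
  x=-2.728: |R|=0.23960 <1
  x=-5.590: |R|=1.65962 >1
  x=-5.440: |R|=1.47872 >1
  x=-5.434: |R|=1.47167 >1
So |R|<1 on (-5.0000, 0).

z* = -5.0000.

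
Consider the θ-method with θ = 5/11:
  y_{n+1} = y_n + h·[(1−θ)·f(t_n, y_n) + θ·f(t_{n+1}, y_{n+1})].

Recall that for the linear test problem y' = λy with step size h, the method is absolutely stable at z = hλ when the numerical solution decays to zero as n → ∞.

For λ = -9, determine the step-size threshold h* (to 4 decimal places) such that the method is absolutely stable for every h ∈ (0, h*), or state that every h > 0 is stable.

(-22.0000,0); λ=-9 ⇒ h* = (22)/9 = 2.4444.

On y'=λy, z=hλ:
  y_{n+1} = y_n + z·[6/11·y_n + 5/11·y_{n+1}] ⇒ (1 − 5/11z)y_{n+1} = (1 + 6/11z)y_n
  R(z) = (1 + 6/11z)/(1 − 5/11z).

Boundary: |R(x)|=1, x<0.
x=-0.64: |R|=0.5042
R=−1: 1+6/11x = −1+5/11x ⇒ -1/11x=2 ⇒ x=2/(-1/11)=-22.0000
Confirm numerically:
  x=-19.592: |R|=0.97790 <1
  x=-18.876: |R|=0.97035 <1
  x=-15.304: |R|=0.92349 <1
  x=-14.546: |R|=0.91098 <1
  x=-22.433: |R|=1.00352 >1
  x=-22.423: |R|=1.00344 >1
  x=-22.265: |R|=1.00217 >1
Stable set (-22.0000, 0).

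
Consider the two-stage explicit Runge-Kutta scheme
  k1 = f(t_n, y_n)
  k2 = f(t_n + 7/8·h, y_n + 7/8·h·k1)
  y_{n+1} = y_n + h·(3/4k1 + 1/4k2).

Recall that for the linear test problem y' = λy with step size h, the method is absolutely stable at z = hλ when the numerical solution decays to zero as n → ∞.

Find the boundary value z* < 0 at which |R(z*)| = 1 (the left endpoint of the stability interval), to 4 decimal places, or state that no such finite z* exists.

z* = -4.5714.

With y'=λy (z=hλ):
  k1=λy_n ⇒ h·k1=z·y_n;  k2=λ(1+7/8z)y_n ⇒ h·k2=z(1+7/8z)y_n
  y_{n+1}/y_n = 1 + 3/4z + 1/4z(1+7/8z) = 1 + z + 7/32z²
  R(z) = 1 + z + 7/32z².

Need |R(x)|<1, x<0.
x=-1.65: |R|=0.0545
R=1: x+7/32x²=0 ⇒ x=−32/7=-4.5714; min R=1−1/(4·7/32)=-0.1429>−1
Confirm numerically:
  x=-4.544: |R|=0.97274 <1
  x=-3.866: |R|=0.40343 <1
  x=-3.083: |R|=0.00381 <1
  x=-2.048: |R|=0.13050 <1
  x=-5.108: |R|=1.59955 >1
  x=-4.682: |R|=1.11325 >1
  x=-4.678: |R|=1.10906 >1
So |R|<1 on (-4.5714, 0).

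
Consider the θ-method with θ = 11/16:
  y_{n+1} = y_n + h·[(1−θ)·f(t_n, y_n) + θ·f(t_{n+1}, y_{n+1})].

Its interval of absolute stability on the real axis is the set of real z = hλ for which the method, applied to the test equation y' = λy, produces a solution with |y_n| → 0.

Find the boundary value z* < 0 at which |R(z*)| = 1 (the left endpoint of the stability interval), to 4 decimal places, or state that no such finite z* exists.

With y'=λy (z=hλ):
  y_{n+1} = y_n + z·[5/16·y_n + 11/16·y_{n+1}] ⇒ (1 − 11/16z)y_{n+1} = (1 + 5/16z)y_n
  so R(z) = (1 + 5/16z)/(1 − 11/16z).

Find x<0 with |R(x)|<1.
x=-0.81: |R|=0.4797
x=-2: |R|=0.1579
x=-10: |R|=0.2698
x=-100: |R|=0.4337
θ=11/16≥1/2 ⇒ |1+5/16x|<|1−11/16x| ∀x<0 ⇒ interval (−∞,0).

unbounded; (−∞, 0).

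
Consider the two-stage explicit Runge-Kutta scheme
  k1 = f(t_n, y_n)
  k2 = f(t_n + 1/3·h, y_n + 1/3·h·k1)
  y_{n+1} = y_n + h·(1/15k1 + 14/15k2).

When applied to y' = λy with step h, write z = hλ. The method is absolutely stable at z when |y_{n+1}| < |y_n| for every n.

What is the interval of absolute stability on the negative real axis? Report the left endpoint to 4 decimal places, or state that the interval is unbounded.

Set f=λy, z=hλ:
  k1=λy_n ⇒ h·k1=z·y_n;  k2=λ(1+1/3z)y_n ⇒ h·k2=z(1+1/3z)y_n
  y_{n+1}/y_n = 1 + 1/15z + 14/15z(1+1/3z) = 1 + z + 14/45z²
  Hence R(z) = 1 + z + 14/45z².

Need |R(x)|<1, x<0.
x=-1.26: |R|=0.2339
R=1: x+14/45x²=0 ⇒ x=−45/14=-3.2143; min R=1−1/(4·14/45)=0.1964>−1
Confirm numerically:
  x=-1.910: |R|=0.22496 <1
  x=-1.752: |R|=0.20296 <1
  x=-1.563: |R|=0.19703 <1
  x=-1.303: |R|=0.22521 <1
  x=-3.669: |R|=1.51904 >1
  x=-3.612: |R|=1.44692 >1
Interval (-3.2143, 0).

(-3.2143, 0).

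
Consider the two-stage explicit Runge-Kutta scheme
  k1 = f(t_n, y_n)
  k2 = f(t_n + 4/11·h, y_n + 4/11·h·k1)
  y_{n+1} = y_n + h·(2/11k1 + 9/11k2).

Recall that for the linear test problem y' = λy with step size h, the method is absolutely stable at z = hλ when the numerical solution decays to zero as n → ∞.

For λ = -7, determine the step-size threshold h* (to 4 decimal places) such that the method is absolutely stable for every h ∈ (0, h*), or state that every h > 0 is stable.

Set f=λy, z=hλ:
  k1=λy_n ⇒ h·k1=z·y_n;  k2=λ(1+4/11z)y_n ⇒ h·k2=z(1+4/11z)y_n
  y_{n+1}/y_n = 1 + 2/11z + 9/11z(1+4/11z) = 1 + z + 36/121z²
  so R(z) = 1 + z + 36/121z².

Need |R(x)|<1, x<0.
x=-1.25: |R|=0.2149
R=1: x+36/121x²=0 ⇒ x=−121/36=-3.3611; min R=1−1/(4·36/121)=0.1597>−1
Confirm numerically:
  x=-3.057: |R|=0.72340 <1
  x=-2.738: |R|=0.49241 <1
  x=-1.969: |R|=0.18448 <1
  x=-3.803: |R|=1.49998 >1
  x=-3.618: |R|=1.27652 >1
Interval (-3.3611, 0).

(-3.3611,0); λ=-7 ⇒ h* = (121/36)/7 = 0.4802.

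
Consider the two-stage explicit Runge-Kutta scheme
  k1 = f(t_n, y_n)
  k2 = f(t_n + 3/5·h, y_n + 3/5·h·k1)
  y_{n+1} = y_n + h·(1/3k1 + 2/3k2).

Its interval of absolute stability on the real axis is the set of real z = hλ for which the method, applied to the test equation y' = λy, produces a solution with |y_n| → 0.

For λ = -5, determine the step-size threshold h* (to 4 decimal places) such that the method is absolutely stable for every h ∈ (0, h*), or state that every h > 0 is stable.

On y'=λy, z=hλ:
  k1=λy_n ⇒ h·k1=z·y_n;  k2=λ(1+3/5z)y_n ⇒ h·k2=z(1+3/5z)y_n
  y_{n+1}/y_n = 1 + 1/3z + 2/3z(1+3/5z) = 1 + z + 2/5z²
  R(z) = 1 + z + 2/5z².

Need |R(x)|<1, x<0.
x=-1.3: |R|=0.3760
R=1: x+2/5x²=0 ⇒ x=−5/2=-2.5000; min R=1−1/(4·2/5)=0.3750>−1
Confirm numerically:
  x=-2.168: |R|=0.71209 <1
  x=-1.993: |R|=0.59582 <1
  x=-1.493: |R|=0.39862 <1
  x=-1.085: |R|=0.38589 <1
  x=-2.807: |R|=1.34470 >1
  x=-2.797: |R|=1.33228 >1
  x=-2.626: |R|=1.13235 >1
Interval (-2.5000, 0).

(-2.5000,0); λ=-5 ⇒ h* = (5/2)/5 = 0.5000.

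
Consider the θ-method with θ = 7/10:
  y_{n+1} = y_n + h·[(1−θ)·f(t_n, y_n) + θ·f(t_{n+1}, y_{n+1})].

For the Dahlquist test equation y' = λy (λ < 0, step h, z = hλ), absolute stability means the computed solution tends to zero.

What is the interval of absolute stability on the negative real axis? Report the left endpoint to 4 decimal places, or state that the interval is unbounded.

unbounded; (−∞, 0).

Set f=λy, z=hλ:
  y_{n+1} = y_n + z·[3/10·y_n + 7/10·y_{n+1}] ⇒ (1 − 7/10z)y_{n+1} = (1 + 3/10z)y_n
  R(z) = (1 + 3/10z)/(1 − 7/10z).

Boundary: |R(x)|=1, x<0.
x=-0.97: |R|=0.4223
x=-2: |R|=0.1667
x=-10: |R|=0.2500
x=-100: |R|=0.4085
θ=7/10≥1/2 ⇒ |1+3/10x|<|1−7/10x| ∀x<0 ⇒ interval (−∞,0).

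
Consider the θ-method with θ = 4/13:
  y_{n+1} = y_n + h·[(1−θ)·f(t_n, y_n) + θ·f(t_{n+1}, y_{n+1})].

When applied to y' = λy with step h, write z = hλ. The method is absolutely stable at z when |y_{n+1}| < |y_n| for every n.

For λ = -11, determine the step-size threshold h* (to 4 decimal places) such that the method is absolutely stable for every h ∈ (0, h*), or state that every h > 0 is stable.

With y'=λy (z=hλ):
  y_{n+1} = y_n + z·[9/13·y_n + 4/13·y_{n+1}] ⇒ (1 − 4/13z)y_{n+1} = (1 + 9/13z)y_n
  Hence R(z) = (1 + 9/13z)/(1 − 4/13z).

Find x<0 with |R(x)|<1.
x=-1.78: |R|=0.1501
R=−1: 1+9/13x = −1+4/13x ⇒ -5/13x=2 ⇒ x=2/(-5/13)=-5.2000
Confirm numerically:
  x=-5.134: |R|=0.99016 <1
  x=-4.124: |R|=0.81760 <1
  x=-3.805: |R|=0.75283 <1
  x=-5.576: |R|=1.05325 >1
  x=-5.519: |R|=1.04547 >1
  x=-5.373: |R|=1.02508 >1
Stable set (-5.2000, 0).

(-5.2000,0); λ=-11 ⇒ h* = (26/5)/11 = 0.4727.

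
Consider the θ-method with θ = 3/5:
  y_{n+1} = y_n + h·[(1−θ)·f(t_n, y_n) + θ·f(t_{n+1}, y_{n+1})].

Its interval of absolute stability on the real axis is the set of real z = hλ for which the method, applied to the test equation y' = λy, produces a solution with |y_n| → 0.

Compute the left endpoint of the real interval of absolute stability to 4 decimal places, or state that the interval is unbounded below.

(−∞, 0) — no finite endpoint.

Set f=λy, z=hλ:
  y_{n+1} = y_n + z·[2/5·y_n + 3/5·y_{n+1}] ⇒ (1 − 3/5z)y_{n+1} = (1 + 2/5z)y_n
  so R(z) = (1 + 2/5z)/(1 − 3/5z).

Boundary: |R(x)|=1, x<0.
x=-0.49: |R|=0.6213
x=-2: |R|=0.0909
x=-10: |R|=0.4286
x=-100: |R|=0.6393
θ=3/5≥1/2 ⇒ |1+2/5x|<|1−3/5x| ∀x<0 ⇒ stable on all of ℝ⁻.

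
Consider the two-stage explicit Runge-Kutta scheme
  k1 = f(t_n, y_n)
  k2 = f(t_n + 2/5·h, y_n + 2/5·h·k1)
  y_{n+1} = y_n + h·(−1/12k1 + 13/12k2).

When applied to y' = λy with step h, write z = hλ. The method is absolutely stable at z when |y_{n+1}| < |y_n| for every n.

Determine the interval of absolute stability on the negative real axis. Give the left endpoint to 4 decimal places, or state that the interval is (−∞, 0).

z∈(-2.3077,0).

Test eqn y'=λy, z=hλ:
  k1=λy_n ⇒ h·k1=z·y_n;  k2=λ(1+2/5z)y_n ⇒ h·k2=z(1+2/5z)y_n
  y_{n+1}/y_n = 1 − 1/12z + 13/12z(1+2/5z) = 1 + z + 13/30z²
  ⇒ R(z) = 1 + z + 13/30z².

Find x<0 with |R(x)|<1.
x=-1.42: |R|=0.4538
R=1: x+13/30x²=0 ⇒ x=−30/13=-2.3077; min R=1−1/(4·13/30)=0.4231>−1
Confirm numerically:
  x=-2.205: |R|=0.90188 <1
  x=-2.126: |R|=0.83261 <1
  x=-1.964: |R|=0.70749 <1
  x=-0.953: |R|=0.44056 <1
  x=-2.555: |R|=1.27381 >1
  x=-2.541: |R|=1.25690 >1
So |R|<1 on (-2.3077, 0).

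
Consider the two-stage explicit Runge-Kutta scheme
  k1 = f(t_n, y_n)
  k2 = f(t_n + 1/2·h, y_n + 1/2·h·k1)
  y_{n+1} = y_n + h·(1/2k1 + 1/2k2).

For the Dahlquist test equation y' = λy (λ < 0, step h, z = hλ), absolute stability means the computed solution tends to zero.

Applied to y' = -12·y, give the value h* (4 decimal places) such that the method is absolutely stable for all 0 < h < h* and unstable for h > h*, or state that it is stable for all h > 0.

(-4.0000,0); λ=-12 ⇒ h* = (4)/12 = 0.3333.

On y'=λy, z=hλ:
  k1=λy_n ⇒ h·k1=z·y_n;  k2=λ(1+1/2z)y_n ⇒ h·k2=z(1+1/2z)y_n
  y_{n+1}/y_n = 1 + 1/2z + 1/2z(1+1/2z) = 1 + z + 1/4z²
  R(z) = 1 + z + 1/4z².

Solve |R(x)|<1 on ℝ⁻.
x=-0.79: |R|=0.3660
R=1: x+1/4x²=0 ⇒ x=−4=-4.0000; min R=1−1/(4·1/4)=0.0000>−1
Confirm numerically:
  x=-3.534: |R|=0.58829 <1
  x=-3.440: |R|=0.51840 <1
  x=-2.249: |R|=0.01550 <1
  x=-1.934: |R|=0.00109 <1
  x=-4.297: |R|=1.31905 >1
  x=-4.207: |R|=1.21771 >1
Stable set (-4.0000, 0).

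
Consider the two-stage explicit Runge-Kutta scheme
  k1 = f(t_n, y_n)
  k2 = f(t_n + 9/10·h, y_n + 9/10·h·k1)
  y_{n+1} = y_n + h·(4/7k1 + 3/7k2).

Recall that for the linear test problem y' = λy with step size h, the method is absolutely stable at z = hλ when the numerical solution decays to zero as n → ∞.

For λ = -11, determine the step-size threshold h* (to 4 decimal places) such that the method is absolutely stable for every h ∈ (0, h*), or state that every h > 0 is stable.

With y'=λy (z=hλ):
  k1=λy_n ⇒ h·k1=z·y_n;  k2=λ(1+9/10z)y_n ⇒ h·k2=z(1+9/10z)y_n
  y_{n+1}/y_n = 1 + 4/7z + 3/7z(1+9/10z) = 1 + z + 27/70z²
  so R(z) = 1 + z + 27/70z².

Solve |R(x)|<1 on ℝ⁻.
x=-1.04: |R|=0.3772
R=1: x+27/70x²=0 ⇒ x=−70/27=-2.5926; min R=1−1/(4·27/70)=0.3519>−1
Confirm numerically:
  x=-2.067: |R|=0.58096 <1
  x=-1.918: |R|=0.50094 <1
  x=-1.718: |R|=0.42044 <1
  x=-2.744: |R|=1.16025 >1
  x=-2.698: |R|=1.10969 >1
  x=-2.619: |R|=1.02668 >1
So |R|<1 on (-2.5926, 0).

(-2.5926,0); λ=-11 ⇒ h* = (70/27)/11 = 0.2357.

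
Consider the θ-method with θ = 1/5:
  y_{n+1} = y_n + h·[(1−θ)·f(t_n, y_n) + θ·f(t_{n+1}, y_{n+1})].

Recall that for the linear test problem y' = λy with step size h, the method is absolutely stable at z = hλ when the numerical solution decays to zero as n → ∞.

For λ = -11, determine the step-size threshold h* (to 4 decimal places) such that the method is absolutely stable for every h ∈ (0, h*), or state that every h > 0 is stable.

(-3.3333,0); λ=-11 ⇒ h* = (10/3)/11 = 0.3030.

With y'=λy (z=hλ):
  y_{n+1} = y_n + z·[4/5·y_n + 1/5·y_{n+1}] ⇒ (1 − 1/5z)y_{n+1} = (1 + 4/5z)y_n
  so R(z) = (1 + 4/5z)/(1 − 1/5z).

Find x<0 with |R(x)|<1.
x=-0.87: |R|=0.2589
R=−1: 1+4/5x = −1+1/5x ⇒ -3/5x=2 ⇒ x=2/(-3/5)=-3.3333
Confirm numerically:
  x=-2.325: |R|=0.58703 <1
  x=-1.771: |R|=0.30778 <1
  x=-1.539: |R|=0.17679 <1
  x=-3.633: |R|=1.10414 >1
  x=-3.447: |R|=1.04037 >1
  x=-3.385: |R|=1.01849 >1
Stable set (-3.3333, 0).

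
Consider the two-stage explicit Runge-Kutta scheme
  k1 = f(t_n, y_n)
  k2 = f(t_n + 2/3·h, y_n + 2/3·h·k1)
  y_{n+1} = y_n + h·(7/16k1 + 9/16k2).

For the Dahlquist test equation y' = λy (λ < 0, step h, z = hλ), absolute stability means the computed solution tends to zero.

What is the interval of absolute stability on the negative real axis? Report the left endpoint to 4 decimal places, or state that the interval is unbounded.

With y'=λy (z=hλ):
  k1=λy_n ⇒ h·k1=z·y_n;  k2=λ(1+2/3z)y_n ⇒ h·k2=z(1+2/3z)y_n
  y_{n+1}/y_n = 1 + 7/16z + 9/16z(1+2/3z) = 1 + z + 3/8z²
  R(z) = 1 + z + 3/8z².

Boundary: |R(x)|=1, x<0.
x=-1.4: |R|=0.3350
R=1: x+3/8x²=0 ⇒ x=−8/3=-2.6667; min R=1−1/(4·3/8)=0.3333>−1
Confirm numerically:
  x=-2.215: |R|=0.62483 <1
  x=-1.938: |R|=0.47044 <1
  x=-1.834: |R|=0.42733 <1
  x=-1.147: |R|=0.34635 <1
  x=-3.265: |R|=1.73258 >1
  x=-2.694: |R|=1.02761 >1
So |R|<1 on (-2.6667, 0).

z∈(-2.6667,0).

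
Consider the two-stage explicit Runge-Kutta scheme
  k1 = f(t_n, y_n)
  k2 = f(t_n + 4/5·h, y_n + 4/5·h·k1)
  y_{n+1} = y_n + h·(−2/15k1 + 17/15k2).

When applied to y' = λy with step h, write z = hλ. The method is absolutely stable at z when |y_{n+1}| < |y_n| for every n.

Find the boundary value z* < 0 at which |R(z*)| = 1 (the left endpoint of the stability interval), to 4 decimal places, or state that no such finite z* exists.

z* = -1.1029.

Set f=λy, z=hλ:
  k1=λy_n ⇒ h·k1=z·y_n;  k2=λ(1+4/5z)y_n ⇒ h·k2=z(1+4/5z)y_n
  y_{n+1}/y_n = 1 − 2/15z + 17/15z(1+4/5z) = 1 + z + 68/75z²
  so R(z) = 1 + z + 68/75z².

Solve |R(x)|<1 on ℝ⁻.
x=-1.3: |R|=1.2323
R=1: x+68/75x²=0 ⇒ x=−75/68=-1.1029; min R=1−1/(4·68/75)=0.7243>−1
Confirm numerically:
  x=-1.049: |R|=0.94870 <1
  x=-0.789: |R|=0.77542 <1
  x=-0.701: |R|=0.74454 <1
  x=-0.620: |R|=0.72852 <1
  x=-1.635: |R|=1.78872 >1
  x=-1.278: |R|=1.20284 >1
Interval (-1.1029, 0).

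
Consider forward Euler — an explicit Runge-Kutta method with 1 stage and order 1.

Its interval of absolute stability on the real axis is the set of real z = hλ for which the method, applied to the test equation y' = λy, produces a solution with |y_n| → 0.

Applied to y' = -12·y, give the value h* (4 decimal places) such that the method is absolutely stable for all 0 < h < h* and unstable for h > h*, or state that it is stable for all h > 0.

(-2.0000,0); λ=-12 ⇒ h* = 0.1667.

Set f=λy, z=hλ:
  order 1, 1-stage ⇒ R(z)=1+z
  (e.g. R(-0.67)=0.33000, |R|=0.33000)

Find x<0 with |R(x)|<1.
x=-0.67: |R|=0.3300
|R(-2.04)|=1.0400 |R(-1.7)|=0.7000 |R(-1.58)|=0.5800
Bisect:
  x_lo=-2.5474 |R|=1.5474  x_hi=-0.1172 |R|=0.8828
  mid=-1.33229 |R|=0.33229 →hi
  mid=-1.93985 |R|=0.93985 →hi
  mid=-2.24364 |R|=1.24364 →lo
  mid=-2.09174 |R|=1.09174 →lo
  mid=-2.01580 |R|=1.01580 →lo
  mid=-1.97783 |R|=0.97783 →hi
  mid=-1.99681 |R|=0.99681 →hi
  mid=-2.00631 |R|=1.00631 →lo
  mid=-2.00156 |R|=1.00156 →lo
  mid=-1.99919 |R|=0.99919 →hi
  ...
  [-2.00008,-1.99993] ⇒ x*=-2.0000
Stable set (-2.0000, 0).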